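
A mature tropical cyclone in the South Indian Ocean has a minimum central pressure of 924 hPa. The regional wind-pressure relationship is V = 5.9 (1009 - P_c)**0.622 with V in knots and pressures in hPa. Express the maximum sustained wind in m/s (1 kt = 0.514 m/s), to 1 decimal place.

ΔP = 1009 − 924 = 85 hPa.
V ≈ 5.9 × 85^0.622 = 5.9 × 15.853 ≈ 93.530 kt.
93.530 × 0.514 ≈ 48.07 m/s → 48.1 m/s.

48.1 m/s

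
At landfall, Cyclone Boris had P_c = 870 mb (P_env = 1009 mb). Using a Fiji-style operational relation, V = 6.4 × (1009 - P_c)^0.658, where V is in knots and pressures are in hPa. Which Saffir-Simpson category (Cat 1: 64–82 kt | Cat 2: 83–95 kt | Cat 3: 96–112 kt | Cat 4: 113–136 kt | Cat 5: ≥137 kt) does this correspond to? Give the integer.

ΔP = 1009 − 870 = 139 mb.
V ≈ 6.4 × 139^0.658 = 6.4 × 25.71 ≈ 165 kt.
165 kt falls in the Category 5 band.

5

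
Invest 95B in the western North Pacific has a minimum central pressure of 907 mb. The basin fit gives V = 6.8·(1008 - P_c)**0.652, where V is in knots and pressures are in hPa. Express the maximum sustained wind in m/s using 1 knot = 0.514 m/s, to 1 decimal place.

ΔP = 1008 − 907 = 101 mb.
V ≈ 6.8 × 101^0.652 = 6.8 × 20.268 ≈ 137.825 kt.
137.825 × 0.514 ≈ 70.84 m/s → 70.8 m/s.

70.8 m/s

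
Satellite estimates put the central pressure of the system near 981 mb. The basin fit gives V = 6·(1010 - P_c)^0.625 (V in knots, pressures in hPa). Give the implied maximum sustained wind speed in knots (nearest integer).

49 kt

ΔP = 1010 − 981 = 29 mb.
29^0.625 ≈ 8.203.
V ≈ 6 × 8.203 ≈ 49.2 kt.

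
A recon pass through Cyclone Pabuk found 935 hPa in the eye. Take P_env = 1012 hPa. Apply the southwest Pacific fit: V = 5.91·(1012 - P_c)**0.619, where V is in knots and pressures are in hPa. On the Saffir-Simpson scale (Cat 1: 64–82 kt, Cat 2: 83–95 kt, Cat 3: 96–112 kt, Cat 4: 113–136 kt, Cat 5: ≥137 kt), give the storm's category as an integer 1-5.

ΔP = 1012 − 935 = 77 hPa.
V ≈ 5.91 × 77^0.619 = 5.91 × 14.71 ≈ 87 kt.
87 kt falls in the Category 2 band.

2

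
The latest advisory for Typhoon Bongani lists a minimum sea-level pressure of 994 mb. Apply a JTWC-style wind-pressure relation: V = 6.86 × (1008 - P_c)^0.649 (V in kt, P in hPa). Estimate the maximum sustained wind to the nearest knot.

ΔP = 1008 − 994 = 14 mb.
14^0.649 ≈ 5.544.
V ≈ 6.86 × 5.544 ≈ 38.0 kt.

38 kt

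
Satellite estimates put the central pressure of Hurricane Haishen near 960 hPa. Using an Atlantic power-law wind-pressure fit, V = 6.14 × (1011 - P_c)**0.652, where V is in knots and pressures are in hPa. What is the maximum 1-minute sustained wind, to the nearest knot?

ΔP = 1011 − 960 = 51 hPa.
51^0.652 ≈ 12.982.
V ≈ 6.14 × 12.982 ≈ 79.7 kt.

80 kt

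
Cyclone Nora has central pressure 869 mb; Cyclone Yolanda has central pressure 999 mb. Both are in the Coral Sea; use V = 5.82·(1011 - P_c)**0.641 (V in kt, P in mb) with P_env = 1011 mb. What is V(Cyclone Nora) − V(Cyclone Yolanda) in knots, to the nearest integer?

111 kt

Cyclone Nora: ΔP = 142; V ≈ 5.82 × 142^0.641 ≈ 139.49 kt.
Cyclone Yolanda: ΔP = 12; V ≈ 5.82 × 12^0.641 ≈ 28.62 kt.
Difference ≈ 139.49 − 28.62 = 110.87 → 111 kt.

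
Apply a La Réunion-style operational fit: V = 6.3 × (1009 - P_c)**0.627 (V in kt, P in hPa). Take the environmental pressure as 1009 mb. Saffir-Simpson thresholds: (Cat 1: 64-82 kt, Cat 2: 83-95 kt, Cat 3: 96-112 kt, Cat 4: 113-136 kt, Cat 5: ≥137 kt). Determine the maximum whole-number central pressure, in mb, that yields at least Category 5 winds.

873 mb

Category 5 begins at V = 137 kt.
Required ΔP = (137/6.3)^(1/0.627) = 21.746^1.595 ≈ 135.83 mb.
P_c ≤ 1009 − 135.83 = 873.17, so the highest integer P_c is 873 mb.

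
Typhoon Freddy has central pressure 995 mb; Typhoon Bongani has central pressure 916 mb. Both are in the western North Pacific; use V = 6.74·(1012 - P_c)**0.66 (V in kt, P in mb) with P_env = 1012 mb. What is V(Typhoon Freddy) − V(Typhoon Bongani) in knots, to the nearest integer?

Typhoon Freddy: ΔP = 17; V ≈ 6.74 × 17^0.66 ≈ 43.73 kt.
Typhoon Bongani: ΔP = 96; V ≈ 6.74 × 96^0.66 ≈ 137.08 kt.
Difference ≈ 43.73 − 137.08 = -93.35 → -93 kt.

-93 kt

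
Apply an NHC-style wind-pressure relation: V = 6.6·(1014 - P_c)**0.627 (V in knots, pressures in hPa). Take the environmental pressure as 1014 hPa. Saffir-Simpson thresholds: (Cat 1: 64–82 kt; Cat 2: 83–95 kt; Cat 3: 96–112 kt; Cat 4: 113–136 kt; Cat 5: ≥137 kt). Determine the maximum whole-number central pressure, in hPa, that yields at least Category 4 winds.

921 hPa

Category 4 begins at V = 113 kt.
Required ΔP = (113/6.6)^(1/0.627) = 17.121^1.595 ≈ 92.76 hPa.
P_c ≤ 1014 − 92.76 = 921.24, so the highest integer P_c is 921 hPa.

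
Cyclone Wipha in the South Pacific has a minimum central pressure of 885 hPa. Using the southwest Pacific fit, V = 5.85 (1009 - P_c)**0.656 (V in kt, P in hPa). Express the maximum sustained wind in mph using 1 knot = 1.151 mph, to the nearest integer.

159 mph

ΔP = 1009 − 885 = 124 hPa.
V ≈ 5.85 × 124^0.656 = 5.85 × 23.620 ≈ 138.179 kt.
138.179 × 1.151 ≈ 159.04 mph → 159 mph.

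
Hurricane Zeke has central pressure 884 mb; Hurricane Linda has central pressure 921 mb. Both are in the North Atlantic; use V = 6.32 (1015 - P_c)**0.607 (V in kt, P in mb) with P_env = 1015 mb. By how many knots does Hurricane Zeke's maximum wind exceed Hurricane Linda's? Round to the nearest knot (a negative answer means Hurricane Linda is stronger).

Hurricane Zeke: ΔP = 131; V ≈ 6.32 × 131^0.607 ≈ 121.87 kt.
Hurricane Linda: ΔP = 94; V ≈ 6.32 × 94^0.607 ≈ 99.63 kt.
Difference ≈ 121.87 − 99.63 = 22.24 → 22 kt.

22 kt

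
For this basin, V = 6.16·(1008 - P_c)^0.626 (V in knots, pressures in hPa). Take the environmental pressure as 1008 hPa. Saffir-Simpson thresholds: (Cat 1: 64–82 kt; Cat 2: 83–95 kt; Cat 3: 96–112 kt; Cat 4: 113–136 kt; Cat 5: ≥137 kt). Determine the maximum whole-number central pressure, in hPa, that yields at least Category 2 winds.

944 hPa

Category 2 begins at V = 83 kt.
Required ΔP = (83/6.16)^(1/0.626) = 13.474^1.597 ≈ 63.72 hPa.
P_c ≤ 1008 − 63.72 = 944.28, so the highest integer P_c is 944 hPa.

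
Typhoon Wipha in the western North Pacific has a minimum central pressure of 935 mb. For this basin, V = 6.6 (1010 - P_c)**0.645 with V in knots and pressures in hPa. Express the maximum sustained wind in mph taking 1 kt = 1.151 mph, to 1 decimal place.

ΔP = 1010 − 935 = 75 mb.
V ≈ 6.6 × 75^0.645 = 6.6 × 16.196 ≈ 106.895 kt.
106.895 × 1.151 ≈ 123.04 mph → 123.0 mph.

123.0 mph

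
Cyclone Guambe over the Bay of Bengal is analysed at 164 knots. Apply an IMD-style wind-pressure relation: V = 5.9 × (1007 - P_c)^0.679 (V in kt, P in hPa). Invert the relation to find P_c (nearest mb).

873 mb

ΔP = (V / 5.9)^(1/0.679) = (164/5.9)^1.473.
164/5.9 = 27.797; 27.797^1.473 ≈ 133.86 mb.
P_c = 1007 − 133.86 = 873.14 ≈ 873 mb.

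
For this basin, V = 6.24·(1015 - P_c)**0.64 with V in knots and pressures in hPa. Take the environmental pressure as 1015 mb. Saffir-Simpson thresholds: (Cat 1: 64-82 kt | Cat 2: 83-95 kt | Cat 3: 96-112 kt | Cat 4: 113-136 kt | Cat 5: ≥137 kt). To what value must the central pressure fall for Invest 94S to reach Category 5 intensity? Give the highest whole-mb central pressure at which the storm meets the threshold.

890 mb

Category 5 begins at V = 137 kt.
Required ΔP = (137/6.24)^(1/0.64) = 21.955^1.562 ≈ 124.78 mb.
P_c ≤ 1015 − 124.78 = 890.22, so the highest integer P_c is 890 mb.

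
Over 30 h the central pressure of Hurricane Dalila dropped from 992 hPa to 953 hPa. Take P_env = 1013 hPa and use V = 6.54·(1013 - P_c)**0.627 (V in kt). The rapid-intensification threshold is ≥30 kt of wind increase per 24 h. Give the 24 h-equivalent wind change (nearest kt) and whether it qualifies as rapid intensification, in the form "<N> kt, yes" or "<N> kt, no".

V₁: ΔP = 21, V ≈ 6.54 × 21^0.627 ≈ 44.12 kt.
V₂: ΔP = 60, V ≈ 6.54 × 60^0.627 ≈ 85.21 kt.
ΔV over 30 h = 41.09 kt → 24 h equivalent = 41.09 × 24/30 ≈ 32.87 kt.
33 kt ≥ 30 kt ⇒ rapid intensification.

33 kt, yes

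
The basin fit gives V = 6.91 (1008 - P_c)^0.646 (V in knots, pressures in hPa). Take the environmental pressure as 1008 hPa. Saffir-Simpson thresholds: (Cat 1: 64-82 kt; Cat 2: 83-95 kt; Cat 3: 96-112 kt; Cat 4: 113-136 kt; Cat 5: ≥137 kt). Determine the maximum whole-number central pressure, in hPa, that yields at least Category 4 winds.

Category 4 begins at V = 113 kt.
Required ΔP = (113/6.91)^(1/0.646) = 16.353^1.548 ≈ 75.62 hPa.
P_c ≤ 1008 − 75.62 = 932.38, so the highest integer P_c is 932 hPa.

932 hPa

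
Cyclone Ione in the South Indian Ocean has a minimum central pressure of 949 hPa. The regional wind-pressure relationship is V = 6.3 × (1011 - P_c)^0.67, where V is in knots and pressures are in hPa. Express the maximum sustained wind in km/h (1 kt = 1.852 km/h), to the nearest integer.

ΔP = 1011 − 949 = 62 hPa.
V ≈ 6.3 × 62^0.67 = 6.3 × 15.882 ≈ 100.056 kt.
100.056 × 1.852 ≈ 185.30 km/h → 185 km/h.

185 km/h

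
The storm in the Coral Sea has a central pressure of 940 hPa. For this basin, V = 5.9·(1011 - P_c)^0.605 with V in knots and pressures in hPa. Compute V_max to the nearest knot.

78 kt

ΔP = 1011 − 940 = 71 hPa.
71^0.605 ≈ 13.183.
V ≈ 5.9 × 13.183 ≈ 77.8 kt.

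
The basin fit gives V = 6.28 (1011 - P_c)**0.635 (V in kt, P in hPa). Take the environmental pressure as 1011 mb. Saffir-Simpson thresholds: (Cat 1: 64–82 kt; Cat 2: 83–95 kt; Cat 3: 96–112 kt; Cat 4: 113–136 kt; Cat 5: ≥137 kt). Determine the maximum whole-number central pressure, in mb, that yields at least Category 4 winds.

Category 4 begins at V = 113 kt.
Required ΔP = (113/6.28)^(1/0.635) = 17.994^1.575 ≈ 94.75 mb.
P_c ≤ 1011 − 94.75 = 916.25, so the highest integer P_c is 916 mb.

916 mb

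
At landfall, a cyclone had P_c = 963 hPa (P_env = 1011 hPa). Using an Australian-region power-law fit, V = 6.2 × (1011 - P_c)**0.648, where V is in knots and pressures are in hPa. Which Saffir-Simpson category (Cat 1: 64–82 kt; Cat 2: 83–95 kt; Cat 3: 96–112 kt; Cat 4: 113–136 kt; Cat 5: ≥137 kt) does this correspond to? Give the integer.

ΔP = 1011 − 963 = 48 hPa.
V ≈ 6.2 × 48^0.648 = 6.2 × 12.29 ≈ 76 kt.
76 kt falls in the Category 1 band.

1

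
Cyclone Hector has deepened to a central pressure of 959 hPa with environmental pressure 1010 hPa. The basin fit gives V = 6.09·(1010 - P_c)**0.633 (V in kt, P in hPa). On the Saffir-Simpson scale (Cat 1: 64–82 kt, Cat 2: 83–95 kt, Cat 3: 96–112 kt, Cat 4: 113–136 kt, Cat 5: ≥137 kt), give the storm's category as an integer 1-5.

1

ΔP = 1010 − 959 = 51 hPa.
V ≈ 6.09 × 51^0.633 = 6.09 × 12.05 ≈ 73 kt.
73 kt falls in the Category 1 band.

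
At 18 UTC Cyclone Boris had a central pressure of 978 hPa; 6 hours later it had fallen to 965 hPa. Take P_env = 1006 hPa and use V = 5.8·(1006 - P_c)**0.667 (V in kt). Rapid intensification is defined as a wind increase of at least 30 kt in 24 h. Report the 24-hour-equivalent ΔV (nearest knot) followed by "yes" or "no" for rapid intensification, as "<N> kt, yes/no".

62 kt, yes

V₁: ΔP = 28, V ≈ 5.8 × 28^0.667 ≈ 53.54 kt.
V₂: ΔP = 41, V ≈ 5.8 × 41^0.667 ≈ 69.05 kt.
ΔV over 6 h = 15.51 kt → 24 h equivalent = 15.51 × 24/6 ≈ 62.04 kt.
62 kt ≥ 30 kt ⇒ rapid intensification.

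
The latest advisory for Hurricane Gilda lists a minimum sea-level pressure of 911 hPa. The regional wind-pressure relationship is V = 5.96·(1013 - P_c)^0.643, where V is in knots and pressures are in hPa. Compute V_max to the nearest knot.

117 kt

ΔP = 1013 − 911 = 102 hPa.
102^0.643 ≈ 19.567.
V ≈ 5.96 × 19.567 ≈ 116.6 kt.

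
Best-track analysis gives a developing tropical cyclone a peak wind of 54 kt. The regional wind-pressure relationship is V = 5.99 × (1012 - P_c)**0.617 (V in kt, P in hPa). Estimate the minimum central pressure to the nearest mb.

977 mb

ΔP = (V / 5.99)^(1/0.617) = (54/5.99)^1.621.
54/5.99 = 9.015; 9.015^1.621 ≈ 35.30 mb.
P_c = 1012 − 35.30 = 976.70 ≈ 977 mb.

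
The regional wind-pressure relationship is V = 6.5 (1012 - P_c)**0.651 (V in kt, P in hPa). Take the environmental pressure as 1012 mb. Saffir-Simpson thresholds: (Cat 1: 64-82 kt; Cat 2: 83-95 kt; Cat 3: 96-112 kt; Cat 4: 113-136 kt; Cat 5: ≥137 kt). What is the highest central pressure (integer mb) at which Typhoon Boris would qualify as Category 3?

Category 3 begins at V = 96 kt.
Required ΔP = (96/6.5)^(1/0.651) = 14.769^1.536 ≈ 62.55 mb.
P_c ≤ 1012 − 62.55 = 949.45, so the highest integer P_c is 949 mb.

949 mb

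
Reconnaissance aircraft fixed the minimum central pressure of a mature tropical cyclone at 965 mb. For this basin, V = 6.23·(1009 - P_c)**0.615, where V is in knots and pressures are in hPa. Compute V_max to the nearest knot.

ΔP = 1009 − 965 = 44 mb.
44^0.615 ≈ 10.250.
V ≈ 6.23 × 10.250 ≈ 63.9 kt.

64 kt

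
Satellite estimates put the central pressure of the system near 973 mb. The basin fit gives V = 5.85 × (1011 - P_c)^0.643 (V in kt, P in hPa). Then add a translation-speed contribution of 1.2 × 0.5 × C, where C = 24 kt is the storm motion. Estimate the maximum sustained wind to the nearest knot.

ΔP = 1011 − 973 = 38 mb.
38^0.643 ≈ 10.371.
V ≈ 5.85 × 10.371 ≈ 60.7 kt.
Translation term: 1.2 × 0.5 × 24 = 14.4 kt.
Corrected V ≈ 75.1 kt → 75 kt.

75 kt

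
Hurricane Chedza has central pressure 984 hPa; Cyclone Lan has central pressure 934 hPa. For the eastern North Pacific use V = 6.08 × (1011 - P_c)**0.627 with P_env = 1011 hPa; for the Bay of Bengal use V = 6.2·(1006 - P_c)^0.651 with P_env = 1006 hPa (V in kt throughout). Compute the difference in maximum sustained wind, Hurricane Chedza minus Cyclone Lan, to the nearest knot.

-52 kt

Hurricane Chedza: ΔP = 27; V ≈ 6.08 × 27^0.627 ≈ 48.01 kt.
Cyclone Lan: ΔP = 72; V ≈ 6.2 × 72^0.651 ≈ 100.35 kt.
Difference ≈ 48.01 − 100.35 = -52.34 → -52 kt.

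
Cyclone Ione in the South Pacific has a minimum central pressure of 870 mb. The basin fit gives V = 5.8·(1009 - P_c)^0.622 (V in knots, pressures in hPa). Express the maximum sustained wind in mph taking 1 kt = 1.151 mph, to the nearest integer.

ΔP = 1009 − 870 = 139 mb.
V ≈ 5.8 × 139^0.622 = 5.8 × 21.526 ≈ 124.848 kt.
124.848 × 1.151 ≈ 143.70 mph → 144 mph.

144 mph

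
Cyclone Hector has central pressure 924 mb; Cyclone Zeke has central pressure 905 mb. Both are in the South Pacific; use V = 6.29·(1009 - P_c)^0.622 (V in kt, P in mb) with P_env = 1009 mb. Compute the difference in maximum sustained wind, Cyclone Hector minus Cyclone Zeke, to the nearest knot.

Cyclone Hector: ΔP = 85; V ≈ 6.29 × 85^0.622 ≈ 99.71 kt.
Cyclone Zeke: ΔP = 104; V ≈ 6.29 × 104^0.622 ≈ 113.04 kt.
Difference ≈ 99.71 − 113.04 = -13.33 → -13 kt.

-13 kt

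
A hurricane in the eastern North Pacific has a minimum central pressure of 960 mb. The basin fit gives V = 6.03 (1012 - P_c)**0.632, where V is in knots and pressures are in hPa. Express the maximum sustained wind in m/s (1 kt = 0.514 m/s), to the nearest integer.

38 m/s

ΔP = 1012 − 960 = 52 mb.
V ≈ 6.03 × 52^0.632 = 6.03 × 12.148 ≈ 73.254 kt.
73.254 × 0.514 ≈ 37.65 m/s → 38 m/s.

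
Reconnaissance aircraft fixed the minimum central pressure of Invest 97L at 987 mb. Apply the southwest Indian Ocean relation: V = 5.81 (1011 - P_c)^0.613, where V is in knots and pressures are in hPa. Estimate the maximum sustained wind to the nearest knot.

ΔP = 1011 − 987 = 24 mb.
24^0.613 ≈ 7.016.
V ≈ 5.81 × 7.016 ≈ 40.8 kt.

41 kt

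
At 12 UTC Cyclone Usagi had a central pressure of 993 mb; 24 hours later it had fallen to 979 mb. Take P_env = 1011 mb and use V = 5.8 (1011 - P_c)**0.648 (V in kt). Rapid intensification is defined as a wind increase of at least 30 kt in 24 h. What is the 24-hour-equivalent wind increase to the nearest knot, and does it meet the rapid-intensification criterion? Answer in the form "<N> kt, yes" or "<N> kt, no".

V₁: ΔP = 18, V ≈ 5.8 × 18^0.648 ≈ 37.74 kt.
V₂: ΔP = 32, V ≈ 5.8 × 32^0.648 ≈ 54.80 kt.
ΔV over 24 h = 17.06 kt → 24 h equivalent = 17.06 × 24/24 ≈ 17.06 kt.
17 kt < 30 kt ⇒ not rapid intensification.

17 kt, no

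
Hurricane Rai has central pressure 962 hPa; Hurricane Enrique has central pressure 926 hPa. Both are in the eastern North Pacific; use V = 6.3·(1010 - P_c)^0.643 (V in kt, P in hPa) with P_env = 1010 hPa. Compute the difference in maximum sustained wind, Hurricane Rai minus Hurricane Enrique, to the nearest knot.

Hurricane Rai: ΔP = 48; V ≈ 6.3 × 48^0.643 ≈ 75.92 kt.
Hurricane Enrique: ΔP = 84; V ≈ 6.3 × 84^0.643 ≈ 108.81 kt.
Difference ≈ 75.92 − 108.81 = -32.89 → -33 kt.

-33 kt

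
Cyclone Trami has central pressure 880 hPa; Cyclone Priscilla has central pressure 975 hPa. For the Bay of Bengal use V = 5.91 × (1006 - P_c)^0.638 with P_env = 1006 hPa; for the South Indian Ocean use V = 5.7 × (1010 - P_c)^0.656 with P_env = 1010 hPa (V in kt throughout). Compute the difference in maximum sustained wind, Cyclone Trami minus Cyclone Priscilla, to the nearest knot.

71 kt

Cyclone Trami: ΔP = 126; V ≈ 5.91 × 126^0.638 ≈ 129.31 kt.
Cyclone Priscilla: ΔP = 35; V ≈ 5.7 × 35^0.656 ≈ 58.72 kt.
Difference ≈ 129.31 − 58.72 = 70.59 → 71 kt.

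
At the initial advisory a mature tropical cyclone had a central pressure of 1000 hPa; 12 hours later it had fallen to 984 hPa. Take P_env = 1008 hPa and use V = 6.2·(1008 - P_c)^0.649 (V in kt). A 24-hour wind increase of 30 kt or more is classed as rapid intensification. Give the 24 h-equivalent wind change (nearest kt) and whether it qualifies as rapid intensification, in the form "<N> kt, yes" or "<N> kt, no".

50 kt, yes

V₁: ΔP = 8, V ≈ 6.2 × 8^0.649 ≈ 23.91 kt.
V₂: ΔP = 24, V ≈ 6.2 × 24^0.649 ≈ 48.77 kt.
ΔV over 12 h = 24.86 kt → 24 h equivalent = 24.86 × 24/12 ≈ 49.72 kt.
50 kt ≥ 30 kt ⇒ rapid intensification.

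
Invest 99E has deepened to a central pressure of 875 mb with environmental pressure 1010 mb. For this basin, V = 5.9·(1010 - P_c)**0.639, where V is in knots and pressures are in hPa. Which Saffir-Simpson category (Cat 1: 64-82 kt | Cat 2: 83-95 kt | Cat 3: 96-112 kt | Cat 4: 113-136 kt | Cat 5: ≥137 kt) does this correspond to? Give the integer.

ΔP = 1010 − 875 = 135 mb.
V ≈ 5.9 × 135^0.639 = 5.9 × 22.98 ≈ 136 kt.
136 kt falls in the Category 4 band.

4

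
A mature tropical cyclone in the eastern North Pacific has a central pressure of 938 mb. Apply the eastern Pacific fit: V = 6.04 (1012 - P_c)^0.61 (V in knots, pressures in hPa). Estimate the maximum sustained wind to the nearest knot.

ΔP = 1012 − 938 = 74 mb.
74^0.61 ≈ 13.811.
V ≈ 6.04 × 13.811 ≈ 83.4 kt.

83 kt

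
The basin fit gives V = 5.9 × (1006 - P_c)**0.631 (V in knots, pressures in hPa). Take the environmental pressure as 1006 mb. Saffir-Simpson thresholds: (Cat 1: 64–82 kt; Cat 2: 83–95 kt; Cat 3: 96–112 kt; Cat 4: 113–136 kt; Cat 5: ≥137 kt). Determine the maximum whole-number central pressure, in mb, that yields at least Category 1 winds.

962 mb

Category 1 begins at V = 64 kt.
Required ΔP = (64/5.9)^(1/0.631) = 10.847^1.585 ≈ 43.73 mb.
P_c ≤ 1006 − 43.73 = 962.27, so the highest integer P_c is 962 mb.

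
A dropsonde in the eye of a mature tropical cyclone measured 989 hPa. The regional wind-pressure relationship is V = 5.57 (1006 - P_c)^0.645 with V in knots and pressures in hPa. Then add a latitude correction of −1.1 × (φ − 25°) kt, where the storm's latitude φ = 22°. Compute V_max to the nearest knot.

38 kt

ΔP = 1006 − 989 = 17 hPa.
17^0.645 ≈ 6.218.
V ≈ 5.57 × 6.218 ≈ 34.6 kt.
Latitude correction: −1.1 × (22 − 25) = 3.3 kt.
Corrected V ≈ 37.9 kt → 38 kt.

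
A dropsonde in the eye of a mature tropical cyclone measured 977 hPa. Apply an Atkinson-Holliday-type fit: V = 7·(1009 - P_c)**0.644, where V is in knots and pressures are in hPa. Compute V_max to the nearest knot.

ΔP = 1009 − 977 = 32 hPa.
32^0.644 ≈ 9.318.
V ≈ 7 × 9.318 ≈ 65.2 kt.

65 kt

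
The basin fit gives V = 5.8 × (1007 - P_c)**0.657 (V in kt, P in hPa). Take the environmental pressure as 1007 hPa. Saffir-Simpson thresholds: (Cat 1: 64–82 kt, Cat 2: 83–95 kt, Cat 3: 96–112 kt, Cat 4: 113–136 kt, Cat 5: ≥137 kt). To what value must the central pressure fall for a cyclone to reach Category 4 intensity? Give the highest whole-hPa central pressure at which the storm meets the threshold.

Category 4 begins at V = 113 kt.
Required ΔP = (113/5.8)^(1/0.657) = 19.483^1.522 ≈ 91.82 hPa.
P_c ≤ 1007 − 91.82 = 915.18, so the highest integer P_c is 915 hPa.

915 hPa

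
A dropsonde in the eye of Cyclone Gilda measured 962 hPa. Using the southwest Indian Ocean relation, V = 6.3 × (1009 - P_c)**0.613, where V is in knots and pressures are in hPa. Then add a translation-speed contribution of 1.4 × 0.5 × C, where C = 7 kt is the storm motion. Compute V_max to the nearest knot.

72 kt

ΔP = 1009 − 962 = 47 hPa.
47^0.613 ≈ 10.592.
V ≈ 6.3 × 10.592 ≈ 66.7 kt.
Translation term: 1.4 × 0.5 × 7 = 4.9 kt.
Corrected V ≈ 71.6 kt → 72 kt.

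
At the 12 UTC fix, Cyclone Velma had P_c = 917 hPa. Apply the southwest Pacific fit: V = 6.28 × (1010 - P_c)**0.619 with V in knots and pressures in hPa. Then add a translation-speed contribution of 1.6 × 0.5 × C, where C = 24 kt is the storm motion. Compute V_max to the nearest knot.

ΔP = 1010 − 917 = 93 hPa.
93^0.619 ≈ 16.538.
V ≈ 6.28 × 16.538 ≈ 103.9 kt.
Translation term: 1.6 × 0.5 × 24 = 19.2 kt.
Corrected V ≈ 123.1 kt → 123 kt.

123 kt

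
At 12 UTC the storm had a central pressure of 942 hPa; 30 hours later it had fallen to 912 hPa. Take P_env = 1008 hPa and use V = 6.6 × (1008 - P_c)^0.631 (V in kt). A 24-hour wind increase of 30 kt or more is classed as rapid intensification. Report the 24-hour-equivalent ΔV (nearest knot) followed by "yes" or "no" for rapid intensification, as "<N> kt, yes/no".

20 kt, no

V₁: ΔP = 66, V ≈ 6.6 × 66^0.631 ≈ 92.83 kt.
V₂: ΔP = 96, V ≈ 6.6 × 96^0.631 ≈ 117.59 kt.
ΔV over 30 h = 24.76 kt → 24 h equivalent = 24.76 × 24/30 ≈ 19.81 kt.
20 kt < 30 kt ⇒ not rapid intensification.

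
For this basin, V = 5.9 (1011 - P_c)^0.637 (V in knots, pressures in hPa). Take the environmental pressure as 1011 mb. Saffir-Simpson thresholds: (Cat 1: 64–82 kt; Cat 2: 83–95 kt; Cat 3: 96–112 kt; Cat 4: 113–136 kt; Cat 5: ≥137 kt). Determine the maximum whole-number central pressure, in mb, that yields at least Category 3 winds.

Category 3 begins at V = 96 kt.
Required ΔP = (96/5.9)^(1/0.637) = 16.271^1.570 ≈ 79.75 mb.
P_c ≤ 1011 − 79.75 = 931.25, so the highest integer P_c is 931 mb.

931 mb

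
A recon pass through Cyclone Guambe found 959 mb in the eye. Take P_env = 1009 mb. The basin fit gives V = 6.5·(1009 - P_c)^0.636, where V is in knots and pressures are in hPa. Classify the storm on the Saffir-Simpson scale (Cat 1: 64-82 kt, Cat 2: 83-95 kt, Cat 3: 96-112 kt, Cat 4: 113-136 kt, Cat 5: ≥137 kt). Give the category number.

ΔP = 1009 − 959 = 50 mb.
V ≈ 6.5 × 50^0.636 = 6.5 × 12.04 ≈ 78 kt.
78 kt falls in the Category 1 band.

1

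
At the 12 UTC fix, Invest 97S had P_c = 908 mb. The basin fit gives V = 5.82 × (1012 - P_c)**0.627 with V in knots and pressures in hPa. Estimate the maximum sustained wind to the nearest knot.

ΔP = 1012 − 908 = 104 mb.
104^0.627 ≈ 18.394.
V ≈ 5.82 × 18.394 ≈ 107.1 kt.

107 kt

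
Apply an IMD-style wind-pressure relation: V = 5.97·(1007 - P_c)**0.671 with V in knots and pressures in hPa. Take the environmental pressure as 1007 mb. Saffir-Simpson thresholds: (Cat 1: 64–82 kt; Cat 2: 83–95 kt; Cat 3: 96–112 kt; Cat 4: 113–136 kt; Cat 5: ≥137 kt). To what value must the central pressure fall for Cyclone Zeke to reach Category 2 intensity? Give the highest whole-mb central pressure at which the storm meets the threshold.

956 mb

Category 2 begins at V = 83 kt.
Required ΔP = (83/5.97)^(1/0.671) = 13.903^1.490 ≈ 50.53 mb.
P_c ≤ 1007 − 50.53 = 956.47, so the highest integer P_c is 956 mb.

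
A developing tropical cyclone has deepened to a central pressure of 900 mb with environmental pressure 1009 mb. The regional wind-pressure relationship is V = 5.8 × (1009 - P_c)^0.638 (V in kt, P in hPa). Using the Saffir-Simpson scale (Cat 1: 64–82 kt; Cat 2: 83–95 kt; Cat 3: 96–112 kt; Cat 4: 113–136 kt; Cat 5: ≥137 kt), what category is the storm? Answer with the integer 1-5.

4

ΔP = 1009 − 900 = 109 mb.
V ≈ 5.8 × 109^0.638 = 5.8 × 19.95 ≈ 116 kt.
116 kt falls in the Category 4 band.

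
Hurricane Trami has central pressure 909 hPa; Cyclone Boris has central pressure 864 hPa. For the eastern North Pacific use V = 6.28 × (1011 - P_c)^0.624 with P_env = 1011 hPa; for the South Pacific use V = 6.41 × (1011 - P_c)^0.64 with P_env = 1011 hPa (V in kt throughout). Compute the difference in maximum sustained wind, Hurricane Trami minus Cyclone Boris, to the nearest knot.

Hurricane Trami: ΔP = 102; V ≈ 6.28 × 102^0.624 ≈ 112.54 kt.
Cyclone Boris: ΔP = 147; V ≈ 6.41 × 147^0.64 ≈ 156.29 kt.
Difference ≈ 112.54 − 156.29 = -43.75 → -44 kt.

-44 kt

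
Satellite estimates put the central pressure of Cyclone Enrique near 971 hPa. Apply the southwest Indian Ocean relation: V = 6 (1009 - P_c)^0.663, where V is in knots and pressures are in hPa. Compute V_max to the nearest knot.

67 kt

ΔP = 1009 − 971 = 38 hPa.
38^0.663 ≈ 11.153.
V ≈ 6 × 11.153 ≈ 66.9 kt.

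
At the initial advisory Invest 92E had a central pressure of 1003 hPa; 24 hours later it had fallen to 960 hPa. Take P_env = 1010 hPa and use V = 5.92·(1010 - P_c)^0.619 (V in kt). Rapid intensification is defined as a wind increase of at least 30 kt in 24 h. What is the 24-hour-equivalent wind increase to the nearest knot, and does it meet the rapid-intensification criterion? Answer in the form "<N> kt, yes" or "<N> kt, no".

47 kt, yes

V₁: ΔP = 7, V ≈ 5.92 × 7^0.619 ≈ 19.74 kt.
V₂: ΔP = 50, V ≈ 5.92 × 50^0.619 ≈ 66.68 kt.
ΔV over 24 h = 46.94 kt → 24 h equivalent = 46.94 × 24/24 ≈ 46.94 kt.
47 kt ≥ 30 kt ⇒ rapid intensification.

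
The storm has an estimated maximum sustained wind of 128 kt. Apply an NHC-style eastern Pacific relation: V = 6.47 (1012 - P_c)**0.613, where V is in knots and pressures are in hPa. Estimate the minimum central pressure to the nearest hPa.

882 hPa

ΔP = (V / 6.47)^(1/0.613) = (128/6.47)^1.631.
128/6.47 = 19.784; 19.784^1.631 ≈ 130.22 hPa.
P_c = 1012 − 130.22 = 881.78 ≈ 882 hPa.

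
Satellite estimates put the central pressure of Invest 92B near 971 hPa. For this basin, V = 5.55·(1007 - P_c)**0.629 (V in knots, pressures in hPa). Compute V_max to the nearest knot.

53 kt

ΔP = 1007 − 971 = 36 hPa.
36^0.629 ≈ 9.526.
V ≈ 5.55 × 9.526 ≈ 52.9 kt.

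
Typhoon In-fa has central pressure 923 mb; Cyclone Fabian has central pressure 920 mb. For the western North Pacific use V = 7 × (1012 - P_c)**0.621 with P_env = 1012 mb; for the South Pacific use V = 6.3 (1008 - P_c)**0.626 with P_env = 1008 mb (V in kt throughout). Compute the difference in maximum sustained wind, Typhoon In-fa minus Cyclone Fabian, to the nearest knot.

Typhoon In-fa: ΔP = 89; V ≈ 7 × 89^0.621 ≈ 113.68 kt.
Cyclone Fabian: ΔP = 88; V ≈ 6.3 × 88^0.626 ≈ 103.89 kt.
Difference ≈ 113.68 − 103.89 = 9.79 → 10 kt.

10 kt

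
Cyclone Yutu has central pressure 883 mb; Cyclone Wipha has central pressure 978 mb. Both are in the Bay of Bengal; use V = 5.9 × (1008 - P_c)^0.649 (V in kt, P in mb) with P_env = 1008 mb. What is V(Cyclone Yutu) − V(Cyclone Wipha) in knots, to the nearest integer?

82 kt

Cyclone Yutu: ΔP = 125; V ≈ 5.9 × 125^0.649 ≈ 135.44 kt.
Cyclone Wipha: ΔP = 30; V ≈ 5.9 × 30^0.649 ≈ 53.64 kt.
Difference ≈ 135.44 − 53.64 = 81.80 → 82 kt.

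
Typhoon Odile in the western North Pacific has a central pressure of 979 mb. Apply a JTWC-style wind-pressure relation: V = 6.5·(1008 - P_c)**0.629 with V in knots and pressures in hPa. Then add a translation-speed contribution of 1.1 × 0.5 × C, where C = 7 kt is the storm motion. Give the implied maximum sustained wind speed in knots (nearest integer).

ΔP = 1008 − 979 = 29 mb.
29^0.629 ≈ 8.315.
V ≈ 6.5 × 8.315 ≈ 54.0 kt.
Translation term: 1.1 × 0.5 × 7 = 3.85 kt.
Corrected V ≈ 57.85 kt → 58 kt.

58 kt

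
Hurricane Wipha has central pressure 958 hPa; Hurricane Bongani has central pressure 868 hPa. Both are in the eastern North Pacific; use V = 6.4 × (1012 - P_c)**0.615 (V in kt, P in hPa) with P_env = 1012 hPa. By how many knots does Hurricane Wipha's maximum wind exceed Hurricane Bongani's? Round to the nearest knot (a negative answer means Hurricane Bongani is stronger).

-62 kt

Hurricane Wipha: ΔP = 54; V ≈ 6.4 × 54^0.615 ≈ 74.41 kt.
Hurricane Bongani: ΔP = 144; V ≈ 6.4 × 144^0.615 ≈ 136.01 kt.
Difference ≈ 74.41 − 136.01 = -61.60 → -62 kt.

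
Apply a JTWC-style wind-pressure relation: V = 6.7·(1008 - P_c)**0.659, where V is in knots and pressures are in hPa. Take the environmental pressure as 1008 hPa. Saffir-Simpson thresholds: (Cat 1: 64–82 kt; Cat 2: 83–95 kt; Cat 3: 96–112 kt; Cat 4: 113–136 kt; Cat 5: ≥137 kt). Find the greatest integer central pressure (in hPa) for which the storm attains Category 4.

Category 4 begins at V = 113 kt.
Required ΔP = (113/6.7)^(1/0.659) = 16.866^1.517 ≈ 72.76 hPa.
P_c ≤ 1008 − 72.76 = 935.24, so the highest integer P_c is 935 hPa.

935 hPa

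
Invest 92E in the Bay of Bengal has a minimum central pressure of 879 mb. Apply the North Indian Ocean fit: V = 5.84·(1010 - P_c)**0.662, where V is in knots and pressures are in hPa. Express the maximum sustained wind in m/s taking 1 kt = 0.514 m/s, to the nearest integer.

ΔP = 1010 − 879 = 131 mb.
V ≈ 5.84 × 131^0.662 = 5.84 × 25.214 ≈ 147.247 kt.
147.247 × 0.514 ≈ 75.68 m/s → 76 m/s.

76 m/s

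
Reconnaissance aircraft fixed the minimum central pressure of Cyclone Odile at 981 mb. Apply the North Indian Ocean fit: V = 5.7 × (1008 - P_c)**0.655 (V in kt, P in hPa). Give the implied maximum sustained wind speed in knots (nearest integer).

49 kt

ΔP = 1008 − 981 = 27 mb.
27^0.655 ≈ 8.661.
V ≈ 5.7 × 8.661 ≈ 49.4 kt.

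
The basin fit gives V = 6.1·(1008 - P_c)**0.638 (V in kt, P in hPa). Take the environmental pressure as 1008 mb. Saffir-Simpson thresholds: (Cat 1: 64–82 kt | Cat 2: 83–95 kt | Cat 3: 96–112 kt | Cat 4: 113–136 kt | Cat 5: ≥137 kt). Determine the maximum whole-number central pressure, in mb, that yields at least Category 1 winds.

968 mb

Category 1 begins at V = 64 kt.
Required ΔP = (64/6.1)^(1/0.638) = 10.492^1.567 ≈ 39.82 mb.
P_c ≤ 1008 − 39.82 = 968.18, so the highest integer P_c is 968 mb.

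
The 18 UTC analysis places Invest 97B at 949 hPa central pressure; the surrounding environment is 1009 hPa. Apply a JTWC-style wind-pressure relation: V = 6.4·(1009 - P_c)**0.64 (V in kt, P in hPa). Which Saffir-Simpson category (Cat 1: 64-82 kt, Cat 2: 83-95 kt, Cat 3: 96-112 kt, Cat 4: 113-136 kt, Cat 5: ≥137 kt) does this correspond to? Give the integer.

2

ΔP = 1009 − 949 = 60 hPa.
V ≈ 6.4 × 60^0.64 = 6.4 × 13.74 ≈ 88 kt.
88 kt falls in the Category 2 band.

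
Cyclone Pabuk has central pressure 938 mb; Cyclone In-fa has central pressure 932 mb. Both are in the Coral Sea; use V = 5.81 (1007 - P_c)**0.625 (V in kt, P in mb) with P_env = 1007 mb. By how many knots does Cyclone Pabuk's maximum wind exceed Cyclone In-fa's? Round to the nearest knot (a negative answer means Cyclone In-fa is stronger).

Cyclone Pabuk: ΔP = 69; V ≈ 5.81 × 69^0.625 ≈ 81.93 kt.
Cyclone In-fa: ΔP = 75; V ≈ 5.81 × 75^0.625 ≈ 86.32 kt.
Difference ≈ 81.93 − 86.32 = -4.39 → -4 kt.

-4 kt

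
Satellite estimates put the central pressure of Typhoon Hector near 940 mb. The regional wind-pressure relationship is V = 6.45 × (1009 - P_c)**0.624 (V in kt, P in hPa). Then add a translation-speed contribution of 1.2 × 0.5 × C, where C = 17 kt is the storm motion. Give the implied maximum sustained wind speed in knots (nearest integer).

101 kt

ΔP = 1009 − 940 = 69 mb.
69^0.624 ≈ 14.042.
V ≈ 6.45 × 14.042 ≈ 90.6 kt.
Translation term: 1.2 × 0.5 × 17 = 10.2 kt.
Corrected V ≈ 100.8 kt → 101 kt.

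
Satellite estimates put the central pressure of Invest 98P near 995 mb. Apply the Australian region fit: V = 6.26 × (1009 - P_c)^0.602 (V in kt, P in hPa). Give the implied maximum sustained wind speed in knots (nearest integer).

ΔP = 1009 − 995 = 14 mb.
14^0.602 ≈ 4.897.
V ≈ 6.26 × 4.897 ≈ 30.7 kt.

31 kt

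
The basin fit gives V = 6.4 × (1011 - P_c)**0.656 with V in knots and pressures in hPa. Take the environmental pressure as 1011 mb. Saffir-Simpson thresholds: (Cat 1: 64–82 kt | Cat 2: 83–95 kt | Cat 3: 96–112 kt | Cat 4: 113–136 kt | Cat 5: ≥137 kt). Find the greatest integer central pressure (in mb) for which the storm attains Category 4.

Category 4 begins at V = 113 kt.
Required ΔP = (113/6.4)^(1/0.656) = 17.656^1.524 ≈ 79.57 mb.
P_c ≤ 1011 − 79.57 = 931.43, so the highest integer P_c is 931 mb.

931 mb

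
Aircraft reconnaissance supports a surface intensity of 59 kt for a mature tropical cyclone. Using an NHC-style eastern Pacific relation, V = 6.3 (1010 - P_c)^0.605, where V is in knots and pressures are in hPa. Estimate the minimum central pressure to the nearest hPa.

970 hPa

ΔP = (V / 6.3)^(1/0.605) = (59/6.3)^1.653.
59/6.3 = 9.365; 9.365^1.653 ≈ 40.35 hPa.
P_c = 1010 − 40.35 = 969.65 ≈ 970 hPa.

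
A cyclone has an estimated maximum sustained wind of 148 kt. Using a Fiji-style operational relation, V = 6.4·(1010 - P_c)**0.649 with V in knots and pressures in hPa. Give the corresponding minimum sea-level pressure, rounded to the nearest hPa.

ΔP = (V / 6.4)^(1/0.649) = (148/6.4)^1.541.
148/6.4 = 23.125; 23.125^1.541 ≈ 126.42 hPa.
P_c = 1010 − 126.42 = 883.58 ≈ 884 hPa.

884 hPa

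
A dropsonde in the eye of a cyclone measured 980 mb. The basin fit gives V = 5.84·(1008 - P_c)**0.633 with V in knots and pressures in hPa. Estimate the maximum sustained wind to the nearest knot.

ΔP = 1008 − 980 = 28 mb.
28^0.633 ≈ 8.242.
V ≈ 5.84 × 8.242 ≈ 48.1 kt.

48 kt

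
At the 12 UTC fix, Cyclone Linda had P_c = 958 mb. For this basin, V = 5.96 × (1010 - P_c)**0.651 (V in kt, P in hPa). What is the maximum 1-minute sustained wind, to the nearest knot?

78 kt

ΔP = 1010 − 958 = 52 mb.
52^0.651 ≈ 13.095.
V ≈ 5.96 × 13.095 ≈ 78.0 kt.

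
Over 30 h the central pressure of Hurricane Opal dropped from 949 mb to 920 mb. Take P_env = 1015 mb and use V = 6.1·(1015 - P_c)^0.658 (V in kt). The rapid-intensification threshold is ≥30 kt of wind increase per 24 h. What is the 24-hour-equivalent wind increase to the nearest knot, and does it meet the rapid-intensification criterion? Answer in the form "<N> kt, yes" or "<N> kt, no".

21 kt, no

V₁: ΔP = 66, V ≈ 6.1 × 66^0.658 ≈ 96.07 kt.
V₂: ΔP = 95, V ≈ 6.1 × 95^0.658 ≈ 122.09 kt.
ΔV over 30 h = 26.02 kt → 24 h equivalent = 26.02 × 24/30 ≈ 20.82 kt.
21 kt < 30 kt ⇒ not rapid intensification.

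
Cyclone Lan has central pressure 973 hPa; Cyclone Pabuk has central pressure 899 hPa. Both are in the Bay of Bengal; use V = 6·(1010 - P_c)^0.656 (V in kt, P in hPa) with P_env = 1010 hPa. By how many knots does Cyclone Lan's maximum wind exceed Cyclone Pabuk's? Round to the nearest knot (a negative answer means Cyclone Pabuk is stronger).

-68 kt

Cyclone Lan: ΔP = 37; V ≈ 6 × 37^0.656 ≈ 64.10 kt.
Cyclone Pabuk: ΔP = 111; V ≈ 6 × 111^0.656 ≈ 131.79 kt.
Difference ≈ 64.10 − 131.79 = -67.69 → -68 kt.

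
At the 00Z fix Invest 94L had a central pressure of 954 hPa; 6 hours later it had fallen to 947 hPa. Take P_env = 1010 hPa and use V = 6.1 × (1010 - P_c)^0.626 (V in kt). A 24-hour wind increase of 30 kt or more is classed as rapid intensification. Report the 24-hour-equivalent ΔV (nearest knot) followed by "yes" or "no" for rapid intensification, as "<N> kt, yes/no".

V₁: ΔP = 56, V ≈ 6.1 × 56^0.626 ≈ 75.80 kt.
V₂: ΔP = 63, V ≈ 6.1 × 63^0.626 ≈ 81.61 kt.
ΔV over 6 h = 5.81 kt → 24 h equivalent = 5.81 × 24/6 ≈ 23.24 kt.
23 kt < 30 kt ⇒ not rapid intensification.

23 kt, no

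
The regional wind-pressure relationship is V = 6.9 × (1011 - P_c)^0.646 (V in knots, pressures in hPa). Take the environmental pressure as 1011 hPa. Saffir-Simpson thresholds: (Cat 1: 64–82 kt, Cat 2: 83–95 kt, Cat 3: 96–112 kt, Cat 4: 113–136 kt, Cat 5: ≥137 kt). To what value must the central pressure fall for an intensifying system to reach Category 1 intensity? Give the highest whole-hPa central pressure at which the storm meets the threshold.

Category 1 begins at V = 64 kt.
Required ΔP = (64/6.9)^(1/0.646) = 9.275^1.548 ≈ 31.44 hPa.
P_c ≤ 1011 − 31.44 = 979.56, so the highest integer P_c is 979 hPa.

979 hPa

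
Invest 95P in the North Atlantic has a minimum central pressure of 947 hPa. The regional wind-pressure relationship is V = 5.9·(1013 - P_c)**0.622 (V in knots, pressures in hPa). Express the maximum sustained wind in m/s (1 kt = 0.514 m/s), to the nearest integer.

ΔP = 1013 − 947 = 66 hPa.
V ≈ 5.9 × 66^0.622 = 5.9 × 13.544 ≈ 79.911 kt.
79.911 × 0.514 ≈ 41.07 m/s → 41 m/s.

41 m/s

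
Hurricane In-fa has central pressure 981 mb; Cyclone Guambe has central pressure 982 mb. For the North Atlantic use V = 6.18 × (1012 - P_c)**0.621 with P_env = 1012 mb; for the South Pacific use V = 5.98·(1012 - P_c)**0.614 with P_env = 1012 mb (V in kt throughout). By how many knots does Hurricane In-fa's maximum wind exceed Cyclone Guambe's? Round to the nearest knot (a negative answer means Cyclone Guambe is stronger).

Hurricane In-fa: ΔP = 31; V ≈ 6.18 × 31^0.621 ≈ 52.13 kt.
Cyclone Guambe: ΔP = 30; V ≈ 5.98 × 30^0.614 ≈ 48.27 kt.
Difference ≈ 52.13 − 48.27 = 3.86 → 4 kt.

4 kt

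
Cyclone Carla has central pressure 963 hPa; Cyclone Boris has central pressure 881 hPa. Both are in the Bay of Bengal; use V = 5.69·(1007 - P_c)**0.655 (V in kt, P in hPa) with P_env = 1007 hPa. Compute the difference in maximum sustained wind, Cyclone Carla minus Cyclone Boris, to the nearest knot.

Cyclone Carla: ΔP = 44; V ≈ 5.69 × 44^0.655 ≈ 67.85 kt.
Cyclone Boris: ΔP = 126; V ≈ 5.69 × 126^0.655 ≈ 135.16 kt.
Difference ≈ 67.85 − 135.16 = -67.31 → -67 kt.

-67 kt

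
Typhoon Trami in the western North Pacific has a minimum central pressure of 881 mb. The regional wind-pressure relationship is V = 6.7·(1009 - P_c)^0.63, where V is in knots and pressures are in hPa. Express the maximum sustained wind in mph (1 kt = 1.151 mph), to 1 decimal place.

ΔP = 1009 − 881 = 128 mb.
V ≈ 6.7 × 128^0.63 = 6.7 × 21.259 ≈ 142.435 kt.
142.435 × 1.151 ≈ 163.94 mph → 163.9 mph.

163.9 mph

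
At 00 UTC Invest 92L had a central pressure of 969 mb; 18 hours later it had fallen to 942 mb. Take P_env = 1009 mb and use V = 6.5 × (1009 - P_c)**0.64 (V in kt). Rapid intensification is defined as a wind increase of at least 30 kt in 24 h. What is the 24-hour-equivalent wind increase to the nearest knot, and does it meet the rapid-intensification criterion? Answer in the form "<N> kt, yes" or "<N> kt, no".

V₁: ΔP = 40, V ≈ 6.5 × 40^0.64 ≈ 68.90 kt.
V₂: ΔP = 67, V ≈ 6.5 × 67^0.64 ≈ 95.85 kt.
ΔV over 18 h = 26.95 kt → 24 h equivalent = 26.95 × 24/18 ≈ 35.93 kt.
36 kt ≥ 30 kt ⇒ rapid intensification.

36 kt, yes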